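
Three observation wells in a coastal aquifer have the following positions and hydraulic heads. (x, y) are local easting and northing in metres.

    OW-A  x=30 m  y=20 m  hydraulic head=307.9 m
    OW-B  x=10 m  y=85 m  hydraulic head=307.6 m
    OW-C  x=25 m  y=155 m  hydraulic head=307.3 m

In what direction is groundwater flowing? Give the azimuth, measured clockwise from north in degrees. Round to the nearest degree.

Three-point gradient (reference OW-A): Δ to OW-B = (-20, 65, -0.3), Δ to OW-C = (-5, 135, -0.6).
∂h/∂x = +0.0006316, ∂h/∂y = -0.004421 (det = -2375).
Flow direction (−∇h) has components (-0.0006316 E, +0.004421 N).
Azimuth = atan2(E, N) = atan2(-0.0006316, +0.004421) = 351.9° ≈ 352°.

352°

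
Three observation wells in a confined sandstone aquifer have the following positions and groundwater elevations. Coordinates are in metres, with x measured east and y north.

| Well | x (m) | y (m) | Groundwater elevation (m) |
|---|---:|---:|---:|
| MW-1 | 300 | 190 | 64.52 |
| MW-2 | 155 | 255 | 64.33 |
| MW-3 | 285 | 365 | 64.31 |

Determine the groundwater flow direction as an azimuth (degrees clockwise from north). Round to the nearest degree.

325°

Taking MW-1 as reference: MW-2−MW-1 = (-145, 65, -0.19); MW-3−MW-1 = (-15, 175, -0.21).
Solve a·Δx + b·Δy = Δh: det = (-145)·175 − (-15)·65 = -24400.
∂h/∂x = [(-0.19)·175 − (-0.21)·65] / -24400 = +0.0008033
∂h/∂y = [(-145)·(-0.21) − (-15)·(-0.19)] / -24400 = -0.001131
Flow direction (−∇h) has components (-0.0008033 E, +0.001131 N).
Azimuth = atan2(E, N) = atan2(-0.0008033, +0.001131) = 324.6° ≈ 325°.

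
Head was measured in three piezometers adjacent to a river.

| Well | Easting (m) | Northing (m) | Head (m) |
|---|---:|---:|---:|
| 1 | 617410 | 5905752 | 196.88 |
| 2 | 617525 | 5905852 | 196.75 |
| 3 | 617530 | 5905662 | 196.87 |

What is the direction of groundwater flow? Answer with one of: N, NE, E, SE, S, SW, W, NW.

NE

Taking 1 as reference: 2−1 = (115, 100, -0.13); 3−1 = (120, -90, -0.01).
Solve a·Δx + b·Δy = Δh: det = 115·(-90) − 120·100 = -22350.
∂h/∂x = [(-0.13)·(-90) − (-0.01)·100] / -22350 = -0.0005682
∂h/∂y = [115·(-0.01) − 120·(-0.13)] / -22350 = -0.0006465
Flow = −∇h = (+0.0005682 east, +0.0006465 north), which points northeast.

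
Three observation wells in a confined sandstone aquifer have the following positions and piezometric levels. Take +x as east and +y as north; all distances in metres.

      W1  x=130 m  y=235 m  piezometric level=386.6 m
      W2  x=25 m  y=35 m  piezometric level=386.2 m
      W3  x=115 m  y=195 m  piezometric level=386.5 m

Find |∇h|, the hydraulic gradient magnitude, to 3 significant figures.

With h = a·x + b·y + c and W1 as origin, the differences give:
  (-105)·a + (-200)·b = -0.4
  (-15)·a + (-40)·b = -0.1
Eliminate b (×(-40) and ×(-200), subtract): 1200·a = -4.00 → a = ∂h/∂x = -0.003333
Back-substitute: b = ∂h/∂y = +0.003750.
|∇h| = √(-0.003333² + 0.003750²) = 0.005017

0.00502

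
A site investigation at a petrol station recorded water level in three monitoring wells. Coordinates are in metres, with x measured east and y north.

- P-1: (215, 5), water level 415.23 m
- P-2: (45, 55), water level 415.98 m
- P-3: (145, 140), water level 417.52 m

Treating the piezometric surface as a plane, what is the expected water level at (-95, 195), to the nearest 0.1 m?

Differences from P-1: to P-2 (Δx, Δy, Δh) = (-170, 50, +0.75); to P-3 = (-70, 135, +2.29).
Determinant of the coordinate differences = (-170)·135 − (-70)·50 = -19450.
∂h/∂x = [(+0.75)·135 − (+2.29)·50] / -19450 = +0.0006812
∂h/∂y = [(-170)·(+2.29) − (-70)·(+0.75)] / -19450 = +0.01732
h(-95, 195) = 415.23 + (+0.0006812)·(-310) + (+0.01732)·(190) = 415.23 -0.211 +3.290 = 418.309 m.

418.3 m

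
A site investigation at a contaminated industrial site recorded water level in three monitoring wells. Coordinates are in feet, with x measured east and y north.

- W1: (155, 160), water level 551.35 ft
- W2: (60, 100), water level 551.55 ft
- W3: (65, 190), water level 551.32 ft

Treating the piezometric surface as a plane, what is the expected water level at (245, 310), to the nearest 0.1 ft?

Taking W1 as reference: W2−W1 = (-95, -60, +0.20); W3−W1 = (-90, 30, -0.03).
Determinant of the coordinate differences = (-95)·30 − (-90)·(-60) = -8250.
∂h/∂x = [(+0.20)·30 − (-0.03)·(-60)] / -8250 = -0.0005091
∂h/∂y = [(-95)·(-0.03) − (-90)·(+0.20)] / -8250 = -0.002527
h(245, 310) = 551.35 + (-0.0005091)·(90) + (-0.002527)·(150) = 551.35 -0.046 -0.379 = 550.925 ft.

550.9 ft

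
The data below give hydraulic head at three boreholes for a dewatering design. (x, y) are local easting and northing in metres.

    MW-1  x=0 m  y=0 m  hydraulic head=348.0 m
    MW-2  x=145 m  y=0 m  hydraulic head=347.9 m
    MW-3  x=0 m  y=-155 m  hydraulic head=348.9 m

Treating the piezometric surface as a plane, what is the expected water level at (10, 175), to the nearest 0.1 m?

∂h/∂x = (347.9 − 348.0) / (145 − 0) = -0.0006897
∂h/∂y = (348.9 − 348.0) / (-155 − 0) = -0.005806
h(10, 175) = 348.0 + (-0.0006897)·(10) + (-0.005806)·(175) = 348.0 -0.007 -1.016 = 346.977 m.

347.0 m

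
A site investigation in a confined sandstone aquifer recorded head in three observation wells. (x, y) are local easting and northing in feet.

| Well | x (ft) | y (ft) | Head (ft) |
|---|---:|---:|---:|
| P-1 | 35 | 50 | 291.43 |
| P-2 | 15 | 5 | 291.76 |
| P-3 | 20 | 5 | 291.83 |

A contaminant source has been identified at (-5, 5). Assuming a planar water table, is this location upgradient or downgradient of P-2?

Differences from P-1: to P-2 (Δx, Δy, Δh) = (-20, -45, +0.33); to P-3 = (-15, -45, +0.40).
Determinant of the coordinate differences = (-20)·(-45) − (-15)·(-45) = 225.
∂h/∂x = [(+0.33)·(-45) − (+0.40)·(-45)] / 225 = +0.01400
∂h/∂y = [(-20)·(+0.40) − (-15)·(+0.33)] / 225 = -0.01356
Head at (-5, 5) = 291.43 + (+0.01400)·(-40) + (-0.01356)·(-45) = 291.48 ft.
That is lower than the 291.76 ft at P-2, so the point is downgradient.

downgradient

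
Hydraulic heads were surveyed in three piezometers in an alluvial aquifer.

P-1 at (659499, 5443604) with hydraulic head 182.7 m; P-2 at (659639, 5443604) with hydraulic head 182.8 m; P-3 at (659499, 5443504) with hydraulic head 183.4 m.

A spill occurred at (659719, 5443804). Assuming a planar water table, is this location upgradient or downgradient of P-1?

∂h/∂x = (182.8 − 182.7) / (659639 − 659499) = +0.0007143
∂h/∂y = (183.4 − 182.7) / (5443504 − 5443604) = -0.007000
Head at (659719, 5443804) = 182.7 + (+0.0007143)·(220) + (-0.007000)·(200) = 181.46 m.
That is lower than the 182.7 m at P-1, so the point is downgradient.

downgradient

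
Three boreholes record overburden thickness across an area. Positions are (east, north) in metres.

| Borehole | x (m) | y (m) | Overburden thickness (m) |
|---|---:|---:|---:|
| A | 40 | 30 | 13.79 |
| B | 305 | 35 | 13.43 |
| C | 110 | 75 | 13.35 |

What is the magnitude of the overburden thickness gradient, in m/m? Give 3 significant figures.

Differences from A: to B (Δx, Δy, Δh) = (265, 5, -0.36); to C = (70, 45, -0.44).
Determinant of the coordinate differences = 265·45 − 70·5 = 11575.
∂d/∂x = [(-0.36)·45 − (-0.44)·5] / 11575 = -0.001210
∂d/∂y = [265·(-0.44) − 70·(-0.36)] / 11575 = -0.007896
|∇f| = √(-0.001210² + -0.007896²) = 0.007988 m/m

0.00799 m/m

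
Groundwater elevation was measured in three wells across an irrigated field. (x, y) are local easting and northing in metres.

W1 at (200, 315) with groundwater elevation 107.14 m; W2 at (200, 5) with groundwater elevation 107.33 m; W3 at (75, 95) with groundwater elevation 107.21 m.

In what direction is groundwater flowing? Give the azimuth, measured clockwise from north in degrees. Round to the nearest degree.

320°

With h = a·x + b·y + c and W1 as origin, the differences give:
  0·a + (-310)·b = +0.19
  (-125)·a + (-220)·b = +0.07
Eliminate b (×(-220) and ×(-310), subtract): -38750·a = -20.100 → a = ∂h/∂x = +0.0005187
Back-substitute: b = ∂h/∂y = -0.0006129.
Flow direction (−∇h) has components (-0.0005187 E, +0.0006129 N).
Azimuth = atan2(E, N) = atan2(-0.0005187, +0.0006129) = 319.8° ≈ 320°.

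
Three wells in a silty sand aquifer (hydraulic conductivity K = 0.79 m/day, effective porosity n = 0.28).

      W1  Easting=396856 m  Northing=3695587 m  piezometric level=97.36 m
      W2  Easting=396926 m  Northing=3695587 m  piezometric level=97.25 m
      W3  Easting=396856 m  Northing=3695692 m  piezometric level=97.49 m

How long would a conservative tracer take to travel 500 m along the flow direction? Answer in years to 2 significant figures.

240 years

∂h/∂x = (97.25 − 97.36) / (396926 − 396856) = -0.001571
∂h/∂y = (97.49 − 97.36) / (3695692 − 3695587) = +0.001238
|∇h| = √(-0.001571² + 0.001238²) = 0.002
Seepage velocity v = K·i/n = 0.79 × 0.002 / 0.28 = 0.005643 m/day.
t = 500 / 0.005643 = 8.861e+04 days = 243 years.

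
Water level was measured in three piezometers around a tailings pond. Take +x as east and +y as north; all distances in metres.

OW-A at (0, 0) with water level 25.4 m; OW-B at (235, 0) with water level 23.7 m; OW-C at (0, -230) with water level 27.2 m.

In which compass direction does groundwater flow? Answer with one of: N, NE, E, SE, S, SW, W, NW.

NE

∂h/∂x = (23.7 − 25.4) / (235 − 0) = -0.007234
∂h/∂y = (27.2 − 25.4) / (-230 − 0) = -0.007826
Flow = −∇h = (+0.007234 east, +0.007826 north), which points northeast.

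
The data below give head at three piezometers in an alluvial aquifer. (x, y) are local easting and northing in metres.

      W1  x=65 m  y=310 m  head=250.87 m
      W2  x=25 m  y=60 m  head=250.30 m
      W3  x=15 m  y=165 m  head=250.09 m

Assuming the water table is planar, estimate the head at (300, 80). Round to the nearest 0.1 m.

Three-point gradient (reference W1): Δ to W2 = (-40, -250, -0.57), Δ to W3 = (-50, -145, -0.78).
∂h/∂x = +0.01677, ∂h/∂y = -0.0004030 (det = -6700).
h(300, 80) = 250.87 + (+0.01677)·(235) + (-0.0004030)·(-230) = 250.87 +3.941 +0.093 = 254.903 m.

254.9 m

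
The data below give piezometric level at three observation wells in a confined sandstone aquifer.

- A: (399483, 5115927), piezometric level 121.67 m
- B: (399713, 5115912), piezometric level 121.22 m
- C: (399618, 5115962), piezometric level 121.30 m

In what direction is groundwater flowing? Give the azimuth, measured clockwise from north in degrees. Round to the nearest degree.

Differences from A: to B (Δx, Δy, Δh) = (230, -15, -0.45); to C = (135, 35, -0.37).
Solve a·Δx + b·Δy = Δh: det = 230·35 − 135·(-15) = 10075.
∂h/∂x = [(-0.45)·35 − (-0.37)·(-15)] / 10075 = -0.002114
∂h/∂y = [230·(-0.37) − 135·(-0.45)] / 10075 = -0.002417
Flow direction (−∇h) has components (+0.002114 E, +0.002417 N).
Azimuth = atan2(E, N) = atan2(+0.002114, +0.002417) = 41.2° ≈ 041°.

041°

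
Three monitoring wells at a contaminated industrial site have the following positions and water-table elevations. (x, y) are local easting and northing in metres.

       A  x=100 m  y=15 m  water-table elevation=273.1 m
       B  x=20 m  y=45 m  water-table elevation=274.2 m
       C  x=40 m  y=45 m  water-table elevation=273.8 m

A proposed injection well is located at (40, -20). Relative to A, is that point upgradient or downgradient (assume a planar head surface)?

Taking A as reference: B−A = (-80, 30, +1.1); C−A = (-60, 30, +0.7).
Determinant of the coordinate differences = (-80)·30 − (-60)·30 = -600.
∂h/∂x = [(+1.1)·30 − (+0.7)·30] / -600 = -0.02000
∂h/∂y = [(-80)·(+0.7) − (-60)·(+1.1)] / -600 = -0.01667
Head at (40, -20) = 273.1 + (-0.02000)·(-60) + (-0.01667)·(-35) = 274.88 m.
That is higher than the 273.1 m at A, so the point is upgradient.

upgradient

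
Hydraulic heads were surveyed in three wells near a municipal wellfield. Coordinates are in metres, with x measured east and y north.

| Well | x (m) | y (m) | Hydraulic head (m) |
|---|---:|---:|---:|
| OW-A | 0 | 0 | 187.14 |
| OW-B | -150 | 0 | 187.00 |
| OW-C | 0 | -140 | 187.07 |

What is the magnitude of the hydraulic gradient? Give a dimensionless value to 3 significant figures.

∂h/∂x = (187.00 − 187.14) / (-150 − 0) = +0.0009333
∂h/∂y = (187.07 − 187.14) / (-140 − 0) = +0.0005000
|∇h| = √(0.0009333² + 0.0005000²) = 0.001059

0.00106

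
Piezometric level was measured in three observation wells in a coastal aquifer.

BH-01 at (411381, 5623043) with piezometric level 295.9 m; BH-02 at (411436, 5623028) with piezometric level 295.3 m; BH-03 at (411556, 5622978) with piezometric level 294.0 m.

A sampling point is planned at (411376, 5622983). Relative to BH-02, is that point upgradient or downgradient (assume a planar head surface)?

Taking BH-01 as reference: BH-02−BH-01 = (55, -15, -0.6); BH-03−BH-01 = (175, -65, -1.9).
Solve a·Δx + b·Δy = Δh: det = 55·(-65) − 175·(-15) = -950.
∂h/∂x = [(-0.6)·(-65) − (-1.9)·(-15)] / -950 = -0.01105
∂h/∂y = [55·(-1.9) − 175·(-0.6)] / -950 = -0.0005263
Head at (411376, 5622983) = 295.9 + (-0.01105)·(-5) + (-0.0005263)·(-60) = 295.99 m.
That is higher than the 295.3 m at BH-02, so the point is upgradient.

upgradient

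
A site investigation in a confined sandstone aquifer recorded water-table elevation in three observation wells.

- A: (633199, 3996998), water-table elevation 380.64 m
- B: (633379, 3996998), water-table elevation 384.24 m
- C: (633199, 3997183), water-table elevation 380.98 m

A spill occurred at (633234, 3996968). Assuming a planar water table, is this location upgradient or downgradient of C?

upgradient

∂h/∂x = (384.24 − 380.64) / (633379 − 633199) = +0.02000
∂h/∂y = (380.98 − 380.64) / (3997183 − 3996998) = +0.001838
Head at (633234, 3996968) = 380.64 + (+0.02000)·(35) + (+0.001838)·(-30) = 381.28 m.
That is higher than the 380.98 m at C, so the point is upgradient.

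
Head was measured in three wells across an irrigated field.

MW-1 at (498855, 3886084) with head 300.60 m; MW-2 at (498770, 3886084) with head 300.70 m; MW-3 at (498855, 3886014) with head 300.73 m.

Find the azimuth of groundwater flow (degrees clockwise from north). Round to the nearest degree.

032°

∂h/∂x = (300.70 − 300.60) / (498770 − 498855) = -0.001176
∂h/∂y = (300.73 − 300.60) / (3886014 − 3886084) = -0.001857
Flow direction (−∇h) has components (+0.001176 E, +0.001857 N).
Azimuth = atan2(E, N) = atan2(+0.001176, +0.001857) = 32.4° ≈ 032°.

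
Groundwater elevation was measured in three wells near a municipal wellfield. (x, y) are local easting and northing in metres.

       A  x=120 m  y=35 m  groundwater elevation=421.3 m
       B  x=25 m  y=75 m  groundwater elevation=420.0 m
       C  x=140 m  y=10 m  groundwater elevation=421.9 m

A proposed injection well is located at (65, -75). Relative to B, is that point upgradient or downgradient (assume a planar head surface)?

Differences from A: to B (Δx, Δy, Δh) = (-95, 40, -1.3); to C = (20, -25, +0.6).
Solve a·Δx + b·Δy = Δh: det = (-95)·(-25) − 20·40 = 1575.
∂h/∂x = [(-1.3)·(-25) − (+0.6)·40] / 1575 = +0.005397
∂h/∂y = [(-95)·(+0.6) − 20·(-1.3)] / 1575 = -0.01968
Head at (65, -75) = 421.3 + (+0.005397)·(-55) + (-0.01968)·(-110) = 423.17 m.
That is higher than the 420.0 m at B, so the point is upgradient.

upgradient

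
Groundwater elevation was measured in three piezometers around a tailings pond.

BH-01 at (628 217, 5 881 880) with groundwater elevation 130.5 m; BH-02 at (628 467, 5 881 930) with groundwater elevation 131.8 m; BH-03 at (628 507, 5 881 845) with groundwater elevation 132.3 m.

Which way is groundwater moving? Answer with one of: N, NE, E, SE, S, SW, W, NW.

Three-point gradient (reference BH-01): Δ to BH-02 = (250, 50, +1.3), Δ to BH-03 = (290, -35, +1.8).
∂h/∂x = +0.005828, ∂h/∂y = -0.003140 (det = -23250).
Flow = −∇h = (-0.005828 east, +0.003140 north), which points northwest.

NW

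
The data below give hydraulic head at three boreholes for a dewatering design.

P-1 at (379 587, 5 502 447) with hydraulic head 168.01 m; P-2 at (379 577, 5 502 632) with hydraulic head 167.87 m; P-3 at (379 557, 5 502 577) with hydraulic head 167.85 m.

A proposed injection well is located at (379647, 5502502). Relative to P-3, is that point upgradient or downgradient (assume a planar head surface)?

upgradient

Taking P-1 as reference: P-2−P-1 = (-10, 185, -0.14); P-3−P-1 = (-30, 130, -0.16).
Solve a·Δx + b·Δy = Δh: det = (-10)·130 − (-30)·185 = 4250.
∂h/∂x = [(-0.14)·130 − (-0.16)·185] / 4250 = +0.002682
∂h/∂y = [(-10)·(-0.16) − (-30)·(-0.14)] / 4250 = -0.0006118
Head at (379647, 5502502) = 168.01 + (+0.002682)·(60) + (-0.0006118)·(55) = 168.14 m.
That is higher than the 167.85 m at P-3, so the point is upgradient.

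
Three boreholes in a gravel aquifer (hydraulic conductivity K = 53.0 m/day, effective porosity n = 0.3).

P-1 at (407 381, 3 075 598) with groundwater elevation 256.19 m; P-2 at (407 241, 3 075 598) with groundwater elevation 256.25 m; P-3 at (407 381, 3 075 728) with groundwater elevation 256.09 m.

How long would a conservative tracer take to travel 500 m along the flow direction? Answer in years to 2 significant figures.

8.8 years

∂h/∂x = (256.25 − 256.19) / (407241 − 407381) = -0.0004286
∂h/∂y = (256.09 − 256.19) / (3075728 − 3075598) = -0.0007692
|∇h| = √(-0.0004286² + -0.0007692²) = 0.0008805
Seepage velocity v = K·i/n = 53.0 × 0.0008805 / 0.3 = 0.1556 m/day.
t = 500 / 0.1556 = 3213 days = 8.8 years.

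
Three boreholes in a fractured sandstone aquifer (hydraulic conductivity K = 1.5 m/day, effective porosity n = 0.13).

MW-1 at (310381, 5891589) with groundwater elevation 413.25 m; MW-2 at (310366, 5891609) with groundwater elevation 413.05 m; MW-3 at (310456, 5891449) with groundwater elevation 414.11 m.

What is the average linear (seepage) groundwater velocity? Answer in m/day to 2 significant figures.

0.21 m/day

With h = a·x + b·y + c and MW-1 as origin, the differences give:
  (-15)·a + 20·b = -0.20
  75·a + (-140)·b = +0.86
Eliminate b (×(-140) and ×20, subtract): 600·a = 10.800 → a = ∂h/∂x = +0.01800
Back-substitute: b = ∂h/∂y = +0.003500.
|∇h| = √(0.01800² + 0.003500²) = 0.01834
Seepage velocity v = K·i/n = 1.5 × 0.01834 / 0.13 = 0.2116 m/day.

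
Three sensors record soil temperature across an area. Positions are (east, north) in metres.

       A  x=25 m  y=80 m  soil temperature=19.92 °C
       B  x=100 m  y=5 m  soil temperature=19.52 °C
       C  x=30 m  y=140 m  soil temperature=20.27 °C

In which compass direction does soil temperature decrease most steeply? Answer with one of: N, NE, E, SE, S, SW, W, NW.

S

Taking A as reference: B−A = (75, -75, -0.40); C−A = (5, 60, +0.35).
Solve a·Δx + b·Δy = ΔT: det = 75·60 − 5·(-75) = 4875.
∂T/∂x = [(-0.40)·60 − (+0.35)·(-75)] / 4875 = +0.0004615
∂T/∂y = [75·(+0.35) − 5·(-0.40)] / 4875 = +0.005795
Steepest decrease is along −∇f = (-0.0004615 E, -0.005795 N) → south.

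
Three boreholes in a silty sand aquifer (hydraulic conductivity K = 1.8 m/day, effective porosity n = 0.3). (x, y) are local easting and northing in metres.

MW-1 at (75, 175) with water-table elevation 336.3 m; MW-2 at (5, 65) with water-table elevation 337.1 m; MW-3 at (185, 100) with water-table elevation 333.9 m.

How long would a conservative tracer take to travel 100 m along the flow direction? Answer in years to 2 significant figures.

Taking MW-1 as reference: MW-2−MW-1 = (-70, -110, +0.8); MW-3−MW-1 = (110, -75, -2.4).
Determinant of the coordinate differences = (-70)·(-75) − 110·(-110) = 17350.
∂h/∂x = [(+0.8)·(-75) − (-2.4)·(-110)] / 17350 = -0.01867
∂h/∂y = [(-70)·(-2.4) − 110·(+0.8)] / 17350 = +0.004611
|∇h| = √(-0.01867² + 0.004611²) = 0.01923
Seepage velocity v = K·i/n = 1.8 × 0.01923 / 0.3 = 0.1154 m/day.
t = 100 / 0.1154 = 866.6 days = 2.37 years.

2.4 years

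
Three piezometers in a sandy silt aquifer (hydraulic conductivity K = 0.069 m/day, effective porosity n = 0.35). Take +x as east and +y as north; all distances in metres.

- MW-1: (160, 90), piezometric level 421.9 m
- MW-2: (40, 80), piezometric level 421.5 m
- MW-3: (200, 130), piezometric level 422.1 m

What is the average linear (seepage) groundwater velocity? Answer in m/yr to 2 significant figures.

0.26 m/yr

Differences from MW-1: to MW-2 (Δx, Δy, Δh) = (-120, -10, -0.4); to MW-3 = (40, 40, +0.2).
Determinant of the coordinate differences = (-120)·40 − 40·(-10) = -4400.
∂h/∂x = [(-0.4)·40 − (+0.2)·(-10)] / -4400 = +0.003182
∂h/∂y = [(-120)·(+0.2) − 40·(-0.4)] / -4400 = +0.001818
|∇h| = √(0.003182² + 0.001818²) = 0.003665
Seepage velocity v = K·i/n = 0.069 × 0.003665 / 0.35 = 0.0007225 m/day = 0.2639 m/yr.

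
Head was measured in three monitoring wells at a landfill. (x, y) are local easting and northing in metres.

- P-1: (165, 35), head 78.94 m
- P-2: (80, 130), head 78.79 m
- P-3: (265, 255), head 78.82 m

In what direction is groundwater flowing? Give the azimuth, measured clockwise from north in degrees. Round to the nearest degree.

With h = a·x + b·y + c and P-1 as origin, the differences give:
  (-85)·a + 95·b = -0.15
  100·a + 220·b = -0.12
Eliminate b (×220 and ×95, subtract): -28200·a = -21.600 → a = ∂h/∂x = +0.0007660
Back-substitute: b = ∂h/∂y = -0.0008936.
Flow direction (−∇h) has components (-0.0007660 E, +0.0008936 N).
Azimuth = atan2(E, N) = atan2(-0.0007660, +0.0008936) = 319.4° ≈ 319°.

319°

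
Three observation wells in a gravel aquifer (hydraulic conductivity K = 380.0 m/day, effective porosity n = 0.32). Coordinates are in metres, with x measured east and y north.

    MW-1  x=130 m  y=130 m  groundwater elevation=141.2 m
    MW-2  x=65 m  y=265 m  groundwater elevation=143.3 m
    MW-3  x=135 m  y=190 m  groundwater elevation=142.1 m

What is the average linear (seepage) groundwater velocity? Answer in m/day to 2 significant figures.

Differences from MW-1: to MW-2 (Δx, Δy, Δh) = (-65, 135, +2.1); to MW-3 = (5, 60, +0.9).
Solve a·Δx + b·Δy = Δh: det = (-65)·60 − 5·135 = -4575.
∂h/∂x = [(+2.1)·60 − (+0.9)·135] / -4575 = -0.0009836
∂h/∂y = [(-65)·(+0.9) − 5·(+2.1)] / -4575 = +0.01508
|∇h| = √(-0.0009836² + 0.01508²) = 0.01511
Seepage velocity v = K·i/n = 380.0 × 0.01511 / 0.32 = 17.94 m/day.

18 m/day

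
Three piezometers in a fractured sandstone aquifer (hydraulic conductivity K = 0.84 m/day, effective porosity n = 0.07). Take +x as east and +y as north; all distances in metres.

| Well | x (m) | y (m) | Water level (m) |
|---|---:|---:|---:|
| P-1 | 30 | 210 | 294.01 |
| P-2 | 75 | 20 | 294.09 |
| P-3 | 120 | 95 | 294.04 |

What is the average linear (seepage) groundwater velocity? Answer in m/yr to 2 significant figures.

Differences from P-1: to P-2 (Δx, Δy, Δh) = (45, -190, +0.08); to P-3 = (90, -115, +0.03).
Determinant of the coordinate differences = 45·(-115) − 90·(-190) = 11925.
∂h/∂x = [(+0.08)·(-115) − (+0.03)·(-190)] / 11925 = -0.0002935
∂h/∂y = [45·(+0.03) − 90·(+0.08)] / 11925 = -0.0004906
|∇h| = √(-0.0002935² + -0.0004906²) = 0.0005717
Seepage velocity v = K·i/n = 0.84 × 0.0005717 / 0.07 = 0.00686 m/day = 2.506 m/yr.

2.5 m/yr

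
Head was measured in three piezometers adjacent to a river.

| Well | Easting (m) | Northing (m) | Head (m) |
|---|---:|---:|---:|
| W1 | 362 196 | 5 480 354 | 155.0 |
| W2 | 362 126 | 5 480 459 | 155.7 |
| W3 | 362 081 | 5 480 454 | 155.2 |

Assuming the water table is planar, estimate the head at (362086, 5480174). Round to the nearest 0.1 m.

151.6 m

Taking W1 as reference: W2−W1 = (-70, 105, +0.7); W3−W1 = (-115, 100, +0.2).
Solve a·Δx + b·Δy = Δh: det = (-70)·100 − (-115)·105 = 5075.
∂h/∂x = [(+0.7)·100 − (+0.2)·105] / 5075 = +0.009655
∂h/∂y = [(-70)·(+0.2) − (-115)·(+0.7)] / 5075 = +0.01310
h(362086, 5480174) = 155.0 + (+0.009655)·(-110) + (+0.01310)·(-180) = 155.0 -1.062 -2.359 = 151.579 m.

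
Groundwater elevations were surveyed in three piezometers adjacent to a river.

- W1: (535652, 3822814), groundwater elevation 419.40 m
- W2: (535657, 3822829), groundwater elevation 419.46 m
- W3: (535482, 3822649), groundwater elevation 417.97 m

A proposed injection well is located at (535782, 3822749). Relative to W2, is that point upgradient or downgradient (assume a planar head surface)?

With h = a·x + b·y + c and W1 as origin, the differences give:
  5·a + 15·b = +0.06
  (-170)·a + (-165)·b = -1.43
Eliminate b (×(-165) and ×15, subtract): 1725·a = 11.550 → a = ∂h/∂x = +0.006696
Back-substitute: b = ∂h/∂y = +0.001768.
Head at (535782, 3822749) = 419.40 + (+0.006696)·(130) + (+0.001768)·(-65) = 420.16 m.
That is higher than the 419.46 m at W2, so the point is upgradient.

upgradient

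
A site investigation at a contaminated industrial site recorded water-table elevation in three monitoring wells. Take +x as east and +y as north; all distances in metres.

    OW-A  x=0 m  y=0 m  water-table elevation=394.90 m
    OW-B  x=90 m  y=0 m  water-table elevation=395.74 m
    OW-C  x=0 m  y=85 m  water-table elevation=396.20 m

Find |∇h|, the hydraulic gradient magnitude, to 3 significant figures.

∂h/∂x = (395.74 − 394.90) / (90 − 0) = +0.009333
∂h/∂y = (396.20 − 394.90) / (85 − 0) = +0.01529
|∇h| = √(0.009333² + 0.01529²) = 0.01791

0.0179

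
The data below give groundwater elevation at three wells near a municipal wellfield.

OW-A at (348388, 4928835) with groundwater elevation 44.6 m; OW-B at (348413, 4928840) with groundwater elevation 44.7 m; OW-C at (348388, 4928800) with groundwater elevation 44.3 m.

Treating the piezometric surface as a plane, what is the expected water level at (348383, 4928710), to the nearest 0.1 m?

43.5 m

With h = a·x + b·y + c and OW-A as origin, the differences give:
  25·a + 5·b = +0.1
  0·a + (-35)·b = -0.3
Eliminate b (×(-35) and ×5, subtract): -875·a = -2.00 → a = ∂h/∂x = +0.002286
Back-substitute: b = ∂h/∂y = +0.008571.
h(348383, 4928710) = 44.6 + (+0.002286)·(-5) + (+0.008571)·(-125) = 44.6 -0.011 -1.071 = 43.517 m.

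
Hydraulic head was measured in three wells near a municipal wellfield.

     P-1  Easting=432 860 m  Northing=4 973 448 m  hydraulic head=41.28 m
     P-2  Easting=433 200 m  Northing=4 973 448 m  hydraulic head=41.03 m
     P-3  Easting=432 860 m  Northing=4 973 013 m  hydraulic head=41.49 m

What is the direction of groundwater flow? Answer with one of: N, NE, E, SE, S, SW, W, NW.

∂h/∂x = (41.03 − 41.28) / (433200 − 432860) = -0.0007353
∂h/∂y = (41.49 − 41.28) / (4973013 − 4973448) = -0.0004828
Flow = −∇h = (+0.0007353 east, +0.0004828 north), which points northeast.

NE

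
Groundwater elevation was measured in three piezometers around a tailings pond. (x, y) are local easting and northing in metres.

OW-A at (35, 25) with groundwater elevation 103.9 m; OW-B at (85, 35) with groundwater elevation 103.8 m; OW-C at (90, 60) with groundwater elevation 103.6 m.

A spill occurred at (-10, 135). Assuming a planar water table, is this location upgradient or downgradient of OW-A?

downgradient

Three-point gradient (reference OW-A): Δ to OW-B = (50, 10, -0.1), Δ to OW-C = (55, 35, -0.3).
∂h/∂x = -0.0004167, ∂h/∂y = -0.007917 (det = 1200).
Head at (-10, 135) = 103.9 + (-0.0004167)·(-45) + (-0.007917)·(110) = 103.05 m.
That is lower than the 103.9 m at OW-A, so the point is downgradient.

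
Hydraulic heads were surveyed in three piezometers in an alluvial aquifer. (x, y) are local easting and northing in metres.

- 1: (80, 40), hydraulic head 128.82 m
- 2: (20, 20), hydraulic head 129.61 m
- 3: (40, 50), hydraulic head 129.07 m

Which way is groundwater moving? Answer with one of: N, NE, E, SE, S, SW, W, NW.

NE

Taking 1 as reference: 2−1 = (-60, -20, +0.79); 3−1 = (-40, 10, +0.25).
Solve a·Δx + b·Δy = Δh: det = (-60)·10 − (-40)·(-20) = -1400.
∂h/∂x = [(+0.79)·10 − (+0.25)·(-20)] / -1400 = -0.009214
∂h/∂y = [(-60)·(+0.25) − (-40)·(+0.79)] / -1400 = -0.01186
Flow = −∇h = (+0.009214 east, +0.01186 north), which points northeast.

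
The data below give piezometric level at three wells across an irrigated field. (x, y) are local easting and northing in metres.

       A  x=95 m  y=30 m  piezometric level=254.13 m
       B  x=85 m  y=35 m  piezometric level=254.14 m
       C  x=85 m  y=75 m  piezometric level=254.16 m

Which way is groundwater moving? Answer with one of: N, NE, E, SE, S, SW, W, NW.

Taking A as reference: B−A = (-10, 5, +0.01); C−A = (-10, 45, +0.03).
Determinant of the coordinate differences = (-10)·45 − (-10)·5 = -400.
∂h/∂x = [(+0.01)·45 − (+0.03)·5] / -400 = -0.0007500
∂h/∂y = [(-10)·(+0.03) − (-10)·(+0.01)] / -400 = +0.0005000
Flow = −∇h = (+0.0007500 east, -0.0005000 north), which points southeast.

SE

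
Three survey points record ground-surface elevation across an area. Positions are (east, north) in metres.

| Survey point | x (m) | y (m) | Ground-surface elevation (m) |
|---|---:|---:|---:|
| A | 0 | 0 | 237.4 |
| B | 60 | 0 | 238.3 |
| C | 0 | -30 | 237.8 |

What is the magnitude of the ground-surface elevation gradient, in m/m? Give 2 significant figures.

0.020 m/m

∂z/∂x = (238.3 − 237.4) / (60 − 0) = +0.01500
∂z/∂y = (237.8 − 237.4) / (-30 − 0) = -0.01333
|∇f| = √(0.01500² + -0.01333²) = 0.02007 m/m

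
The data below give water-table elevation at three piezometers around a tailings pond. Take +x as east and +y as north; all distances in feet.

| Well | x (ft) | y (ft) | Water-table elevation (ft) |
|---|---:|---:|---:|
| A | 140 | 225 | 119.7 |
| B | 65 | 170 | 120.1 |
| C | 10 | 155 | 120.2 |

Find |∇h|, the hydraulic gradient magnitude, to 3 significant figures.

With h = a·x + b·y + c and A as origin, the differences give:
  (-75)·a + (-55)·b = +0.4
  (-130)·a + (-70)·b = +0.5
Eliminate b (×(-70) and ×(-55), subtract): -1900·a = -0.50 → a = ∂h/∂x = +0.0002632
Back-substitute: b = ∂h/∂y = -0.007632.
|∇h| = √(0.0002632² + -0.007632²) = 0.007637

0.00764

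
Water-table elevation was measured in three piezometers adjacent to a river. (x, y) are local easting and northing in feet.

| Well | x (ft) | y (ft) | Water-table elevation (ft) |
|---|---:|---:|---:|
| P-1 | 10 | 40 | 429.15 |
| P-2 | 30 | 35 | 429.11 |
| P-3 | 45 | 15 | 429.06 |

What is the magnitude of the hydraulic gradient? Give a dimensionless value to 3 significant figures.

0.00209

Three-point gradient (reference P-1): Δ to P-2 = (20, -5, -0.04), Δ to P-3 = (35, -25, -0.09).
∂h/∂x = -0.001692, ∂h/∂y = +0.001231 (det = -325).
|∇h| = √(-0.001692² + 0.001231²) = 0.002092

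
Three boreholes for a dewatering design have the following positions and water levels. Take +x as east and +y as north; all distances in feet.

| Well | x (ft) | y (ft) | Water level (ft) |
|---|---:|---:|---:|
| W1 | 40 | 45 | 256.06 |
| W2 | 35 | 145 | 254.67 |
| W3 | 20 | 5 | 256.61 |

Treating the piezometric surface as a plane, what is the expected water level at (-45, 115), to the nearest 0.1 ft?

With h = a·x + b·y + c and W1 as origin, the differences give:
  (-5)·a + 100·b = -1.39
  (-20)·a + (-40)·b = +0.55
Eliminate b (×(-40) and ×100, subtract): 2200·a = 0.600 → a = ∂h/∂x = +0.0002727
Back-substitute: b = ∂h/∂y = -0.01389.
h(-45, 115) = 256.06 + (+0.0002727)·(-85) + (-0.01389)·(70) = 256.06 -0.023 -0.972 = 255.065 ft.

255.1 ft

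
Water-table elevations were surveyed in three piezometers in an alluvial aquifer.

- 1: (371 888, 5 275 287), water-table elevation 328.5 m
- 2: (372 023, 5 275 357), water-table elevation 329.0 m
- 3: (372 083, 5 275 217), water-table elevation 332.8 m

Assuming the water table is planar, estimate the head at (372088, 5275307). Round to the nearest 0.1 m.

331.0 m

Differences from 1: to 2 (Δx, Δy, Δh) = (135, 70, +0.5); to 3 = (195, -70, +4.3).
Solve a·Δx + b·Δy = Δh: det = 135·(-70) − 195·70 = -23100.
∂h/∂x = [(+0.5)·(-70) − (+4.3)·70] / -23100 = +0.01455
∂h/∂y = [135·(+4.3) − 195·(+0.5)] / -23100 = -0.02091
h(372088, 5275307) = 328.5 + (+0.01455)·(200) + (-0.02091)·(20) = 328.5 +2.909 -0.418 = 330.991 m.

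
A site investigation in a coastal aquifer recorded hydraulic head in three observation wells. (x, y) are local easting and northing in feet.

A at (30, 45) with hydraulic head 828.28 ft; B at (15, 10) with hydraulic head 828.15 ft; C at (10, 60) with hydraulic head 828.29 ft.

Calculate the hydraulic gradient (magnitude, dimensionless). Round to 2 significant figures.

Differences from A: to B (Δx, Δy, Δh) = (-15, -35, -0.13); to C = (-20, 15, +0.01).
Solve a·Δx + b·Δy = Δh: det = (-15)·15 − (-20)·(-35) = -925.
∂h/∂x = [(-0.13)·15 − (+0.01)·(-35)] / -925 = +0.001730
∂h/∂y = [(-15)·(+0.01) − (-20)·(-0.13)] / -925 = +0.002973
|∇h| = √(0.001730² + 0.002973²) = 0.00344

0.0034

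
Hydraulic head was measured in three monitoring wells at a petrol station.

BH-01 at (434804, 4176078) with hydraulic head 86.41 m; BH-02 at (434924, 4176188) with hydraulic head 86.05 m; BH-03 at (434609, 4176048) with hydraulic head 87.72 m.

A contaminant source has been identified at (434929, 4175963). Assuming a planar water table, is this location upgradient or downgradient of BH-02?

downgradient

Taking BH-01 as reference: BH-02−BH-01 = (120, 110, -0.36); BH-03−BH-01 = (-195, -30, +1.31).
Solve a·Δx + b·Δy = Δh: det = 120·(-30) − (-195)·110 = 17850.
∂h/∂x = [(-0.36)·(-30) − (+1.31)·110] / 17850 = -0.007468
∂h/∂y = [120·(+1.31) − (-195)·(-0.36)] / 17850 = +0.004874
Head at (434929, 4175963) = 86.41 + (-0.007468)·(125) + (+0.004874)·(-115) = 84.92 m.
That is lower than the 86.05 m at BH-02, so the point is downgradient.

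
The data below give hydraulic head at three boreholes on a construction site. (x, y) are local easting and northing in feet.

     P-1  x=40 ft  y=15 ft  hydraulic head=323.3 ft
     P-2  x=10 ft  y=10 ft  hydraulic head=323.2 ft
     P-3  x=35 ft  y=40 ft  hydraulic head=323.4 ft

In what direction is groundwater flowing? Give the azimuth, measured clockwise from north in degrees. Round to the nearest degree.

210°

Taking P-1 as reference: P-2−P-1 = (-30, -5, -0.1); P-3−P-1 = (-5, 25, +0.1).
Determinant of the coordinate differences = (-30)·25 − (-5)·(-5) = -775.
∂h/∂x = [(-0.1)·25 − (+0.1)·(-5)] / -775 = +0.002581
∂h/∂y = [(-30)·(+0.1) − (-5)·(-0.1)] / -775 = +0.004516
Flow direction (−∇h) has components (-0.002581 E, -0.004516 N).
Azimuth = atan2(E, N) = atan2(-0.002581, -0.004516) = 209.7° ≈ 210°.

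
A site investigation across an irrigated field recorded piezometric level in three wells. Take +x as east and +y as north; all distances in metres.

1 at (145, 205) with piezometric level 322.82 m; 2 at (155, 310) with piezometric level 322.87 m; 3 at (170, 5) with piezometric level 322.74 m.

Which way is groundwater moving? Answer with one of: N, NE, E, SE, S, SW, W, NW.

SW

Taking 1 as reference: 2−1 = (10, 105, +0.05); 3−1 = (25, -200, -0.08).
Solve a·Δx + b·Δy = Δh: det = 10·(-200) − 25·105 = -4625.
∂h/∂x = [(+0.05)·(-200) − (-0.08)·105] / -4625 = +0.0003459
∂h/∂y = [10·(-0.08) − 25·(+0.05)] / -4625 = +0.0004432
Flow = −∇h = (-0.0003459 east, -0.0004432 north), which points southwest.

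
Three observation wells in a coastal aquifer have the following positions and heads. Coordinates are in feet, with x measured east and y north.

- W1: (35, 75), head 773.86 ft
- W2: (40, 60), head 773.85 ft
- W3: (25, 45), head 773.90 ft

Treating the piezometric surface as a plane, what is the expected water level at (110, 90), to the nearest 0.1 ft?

With h = a·x + b·y + c and W1 as origin, the differences give:
  5·a + (-15)·b = -0.01
  (-10)·a + (-30)·b = +0.04
Eliminate b (×(-30) and ×(-15), subtract): -300·a = 0.900 → a = ∂h/∂x = -0.003000
Back-substitute: b = ∂h/∂y = -0.0003333.
h(110, 90) = 773.86 + (-0.003000)·(75) + (-0.0003333)·(15) = 773.86 -0.225 -0.005 = 773.630 ft.

773.6 ft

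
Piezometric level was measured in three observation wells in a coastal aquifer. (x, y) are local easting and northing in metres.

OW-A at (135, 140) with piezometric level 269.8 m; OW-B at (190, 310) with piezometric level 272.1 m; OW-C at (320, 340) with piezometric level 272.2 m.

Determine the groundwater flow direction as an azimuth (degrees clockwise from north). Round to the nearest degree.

170°

With h = a·x + b·y + c and OW-A as origin, the differences give:
  55·a + 170·b = +2.3
  185·a + 200·b = +2.4
Eliminate b (×200 and ×170, subtract): -20450·a = 52.00 → a = ∂h/∂x = -0.002543
Back-substitute: b = ∂h/∂y = +0.01435.
Flow direction (−∇h) has components (+0.002543 E, -0.01435 N).
Azimuth = atan2(E, N) = atan2(+0.002543, -0.01435) = 170.0° ≈ 170°.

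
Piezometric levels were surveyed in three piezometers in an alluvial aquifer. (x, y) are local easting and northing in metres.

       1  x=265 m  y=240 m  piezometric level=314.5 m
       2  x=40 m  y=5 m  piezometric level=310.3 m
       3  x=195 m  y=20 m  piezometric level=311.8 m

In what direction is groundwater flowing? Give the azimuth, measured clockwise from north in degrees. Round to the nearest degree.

223°

Taking 1 as reference: 2−1 = (-225, -235, -4.2); 3−1 = (-70, -220, -2.7).
Determinant of the coordinate differences = (-225)·(-220) − (-70)·(-235) = 33050.
∂h/∂x = [(-4.2)·(-220) − (-2.7)·(-235)] / 33050 = +0.008759
∂h/∂y = [(-225)·(-2.7) − (-70)·(-4.2)] / 33050 = +0.009486
Flow direction (−∇h) has components (-0.008759 E, -0.009486 N).
Azimuth = atan2(E, N) = atan2(-0.008759, -0.009486) = 222.7° ≈ 223°.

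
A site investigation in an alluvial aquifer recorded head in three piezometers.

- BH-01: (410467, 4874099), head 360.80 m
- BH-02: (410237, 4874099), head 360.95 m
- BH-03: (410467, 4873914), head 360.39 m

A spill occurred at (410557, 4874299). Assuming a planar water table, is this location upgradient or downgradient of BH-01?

upgradient

∂h/∂x = (360.95 − 360.80) / (410237 − 410467) = -0.0006522
∂h/∂y = (360.39 − 360.80) / (4873914 − 4874099) = +0.002216
Head at (410557, 4874299) = 360.80 + (-0.0006522)·(90) + (+0.002216)·(200) = 361.18 m.
That is higher than the 360.80 m at BH-01, so the point is upgradient.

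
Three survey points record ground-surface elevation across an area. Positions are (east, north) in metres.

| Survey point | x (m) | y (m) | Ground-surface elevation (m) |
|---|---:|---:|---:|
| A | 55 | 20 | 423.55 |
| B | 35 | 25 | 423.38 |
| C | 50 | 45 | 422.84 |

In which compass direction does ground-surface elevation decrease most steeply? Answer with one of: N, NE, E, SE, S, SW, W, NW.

With z = a·x + b·y + c and A as origin, the differences give:
  (-20)·a + 5·b = -0.17
  (-5)·a + 25·b = -0.71
Eliminate b (×25 and ×5, subtract): -475·a = -0.700 → a = ∂z/∂x = +0.001474
Back-substitute: b = ∂z/∂y = -0.02811.
Steepest decrease is along −∇f = (-0.001474 E, +0.02811 N) → north.

N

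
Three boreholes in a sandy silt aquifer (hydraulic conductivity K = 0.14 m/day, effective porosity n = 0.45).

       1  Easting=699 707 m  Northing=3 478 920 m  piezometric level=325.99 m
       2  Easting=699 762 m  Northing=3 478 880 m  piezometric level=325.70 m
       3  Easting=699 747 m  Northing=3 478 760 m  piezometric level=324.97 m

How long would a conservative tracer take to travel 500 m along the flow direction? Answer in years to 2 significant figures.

710 years

Differences from 1: to 2 (Δx, Δy, Δh) = (55, -40, -0.29); to 3 = (40, -160, -1.02).
Solve a·Δx + b·Δy = Δh: det = 55·(-160) − 40·(-40) = -7200.
∂h/∂x = [(-0.29)·(-160) − (-1.02)·(-40)] / -7200 = -0.0007778
∂h/∂y = [55·(-1.02) − 40·(-0.29)] / -7200 = +0.006181
|∇h| = √(-0.0007778² + 0.006181²) = 0.00623
Seepage velocity v = K·i/n = 0.14 × 0.00623 / 0.45 = 0.001938 m/day.
t = 500 / 0.001938 = 2.58e+05 days = 706 years.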